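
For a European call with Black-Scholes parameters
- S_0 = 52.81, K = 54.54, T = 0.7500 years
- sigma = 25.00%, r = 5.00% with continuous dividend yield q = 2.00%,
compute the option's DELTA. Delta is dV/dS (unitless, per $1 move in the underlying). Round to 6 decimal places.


Answer: Delta = 0.517414

Derivation:
d1 = 0.0632946297; d2 = -0.1532117213
phi(d1) = 0.3981439569; exp(-qT) = 0.9851119396; exp(-rT) = 0.9631944177
N(d1) = 0.5252340539
Delta = exp(-qT) * N(d1) = 0.9851119396 * 0.5252340539 = 0.517414


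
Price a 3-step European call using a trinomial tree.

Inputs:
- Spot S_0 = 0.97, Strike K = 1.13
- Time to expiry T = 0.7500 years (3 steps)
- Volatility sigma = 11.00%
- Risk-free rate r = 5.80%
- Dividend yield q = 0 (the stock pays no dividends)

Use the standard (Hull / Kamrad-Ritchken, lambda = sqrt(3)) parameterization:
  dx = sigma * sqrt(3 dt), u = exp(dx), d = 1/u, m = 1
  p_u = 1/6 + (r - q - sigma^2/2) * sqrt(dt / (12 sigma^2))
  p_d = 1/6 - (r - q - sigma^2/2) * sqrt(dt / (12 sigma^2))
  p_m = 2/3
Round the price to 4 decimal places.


Answer: Price = V(0,0) = 0.0066

Derivation:
dt = T/N = 0.250000; dx = sigma*sqrt(3*dt) = 0.095263
u = exp(dx) = 1.099948; d = 1/u = 0.909134
p_u = 0.234833, p_m = 0.666667, p_d = 0.098500
Discount per step: exp(-r*dt) = 0.985605
Stock lattice S(k, j) with j the centered position index:
  k=0: S(0,+0) = 0.9700
  k=1: S(1,-1) = 0.8819; S(1,+0) = 0.9700; S(1,+1) = 1.0669
  k=2: S(2,-2) = 0.8017; S(2,-1) = 0.8819; S(2,+0) = 0.9700; S(2,+1) = 1.0669; S(2,+2) = 1.1736
  k=3: S(3,-3) = 0.7289; S(3,-2) = 0.8017; S(3,-1) = 0.8819; S(3,+0) = 0.9700; S(3,+1) = 1.0669; S(3,+2) = 1.1736; S(3,+3) = 1.2909
Terminal payoffs V(N, j) = max(S_T - K, 0):
  V(3,-3) = 0.000000; V(3,-2) = 0.000000; V(3,-1) = 0.000000; V(3,+0) = 0.000000; V(3,+1) = 0.000000; V(3,+2) = 0.043589; V(3,+3) = 0.160886
Backward induction: V(k, j) = exp(-r*dt) * [p_u * V(k+1, j+1) + p_m * V(k+1, j) + p_d * V(k+1, j-1)]
  V(2,-2) = exp(-r*dt) * [p_u*0.000000 + p_m*0.000000 + p_d*0.000000] = 0.000000
  V(2,-1) = exp(-r*dt) * [p_u*0.000000 + p_m*0.000000 + p_d*0.000000] = 0.000000
  V(2,+0) = exp(-r*dt) * [p_u*0.000000 + p_m*0.000000 + p_d*0.000000] = 0.000000
  V(2,+1) = exp(-r*dt) * [p_u*0.043589 + p_m*0.000000 + p_d*0.000000] = 0.010089
  V(2,+2) = exp(-r*dt) * [p_u*0.160886 + p_m*0.043589 + p_d*0.000000] = 0.065878
  V(1,-1) = exp(-r*dt) * [p_u*0.000000 + p_m*0.000000 + p_d*0.000000] = 0.000000
  V(1,+0) = exp(-r*dt) * [p_u*0.010089 + p_m*0.000000 + p_d*0.000000] = 0.002335
  V(1,+1) = exp(-r*dt) * [p_u*0.065878 + p_m*0.010089 + p_d*0.000000] = 0.021877
  V(0,+0) = exp(-r*dt) * [p_u*0.021877 + p_m*0.002335 + p_d*0.000000] = 0.006598


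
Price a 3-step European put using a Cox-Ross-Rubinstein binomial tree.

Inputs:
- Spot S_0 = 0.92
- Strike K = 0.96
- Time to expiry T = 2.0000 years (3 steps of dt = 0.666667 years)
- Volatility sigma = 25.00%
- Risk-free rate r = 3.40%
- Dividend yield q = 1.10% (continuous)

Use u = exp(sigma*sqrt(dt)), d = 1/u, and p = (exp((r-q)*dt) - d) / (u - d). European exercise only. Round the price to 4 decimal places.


Answer: Price = V(0,0) = 0.1337

Derivation:
dt = T/N = 0.666667
u = exp(sigma*sqrt(dt)) = 1.226450; d = 1/u = 0.815361
p = (exp((r-q)*dt) - d) / (u - d) = 0.486732
Discount per step: exp(-r*dt) = 0.977588
Stock lattice S(k, i) with i counting down-moves:
  k=0: S(0,0) = 0.9200
  k=1: S(1,0) = 1.1283; S(1,1) = 0.7501
  k=2: S(2,0) = 1.3838; S(2,1) = 0.9200; S(2,2) = 0.6116
  k=3: S(3,0) = 1.6972; S(3,1) = 1.1283; S(3,2) = 0.7501; S(3,3) = 0.4987
Terminal payoffs V(N, i) = max(K - S_T, 0):
  V(3,0) = 0.000000; V(3,1) = 0.000000; V(3,2) = 0.209868; V(3,3) = 0.461302
Backward induction: V(k, i) = exp(-r*dt) * [p * V(k+1, i) + (1-p) * V(k+1, i+1)].
  V(2,0) = exp(-r*dt) * [p*0.000000 + (1-p)*0.000000] = 0.000000
  V(2,1) = exp(-r*dt) * [p*0.000000 + (1-p)*0.209868] = 0.105304
  V(2,2) = exp(-r*dt) * [p*0.209868 + (1-p)*0.461302] = 0.331325
  V(1,0) = exp(-r*dt) * [p*0.000000 + (1-p)*0.105304] = 0.052838
  V(1,1) = exp(-r*dt) * [p*0.105304 + (1-p)*0.331325] = 0.216353
  V(0,0) = exp(-r*dt) * [p*0.052838 + (1-p)*0.216353] = 0.133700


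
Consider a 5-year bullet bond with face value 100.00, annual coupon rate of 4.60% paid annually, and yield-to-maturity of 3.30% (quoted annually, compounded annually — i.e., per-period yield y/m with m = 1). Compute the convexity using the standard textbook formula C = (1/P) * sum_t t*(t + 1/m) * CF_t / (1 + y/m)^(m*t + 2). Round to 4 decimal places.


Answer: Convexity = 25.0729

Derivation:
Coupon per period c = face * coupon_rate / m = 4.600000
Periods per year m = 1; per-period yield y/m = 0.033000
Number of cashflows N = 5
Cashflows (t years, CF_t, discount factor 1/(1+y/m)^(m*t), PV):
  t = 1.0000: CF_t = 4.600000, DF = 0.968054, PV = 4.453049
  t = 2.0000: CF_t = 4.600000, DF = 0.937129, PV = 4.310793
  t = 3.0000: CF_t = 4.600000, DF = 0.907192, PV = 4.173082
  t = 4.0000: CF_t = 4.600000, DF = 0.878211, PV = 4.039769
  t = 5.0000: CF_t = 104.600000, DF = 0.850156, PV = 88.926270
Price P = sum_t PV_t = 105.902963
Convexity numerator sum_t t*(t + 1/m) * CF_t / (1+y/m)^(m*t + 2):
  t = 1.0000: term = 8.346163
  t = 2.0000: term = 24.238615
  t = 3.0000: term = 46.928586
  t = 4.0000: term = 75.715692
  t = 5.0000: term = 2500.061479
Convexity = (1/P) * sum = 2655.290536 / 105.902963 = 25.072863


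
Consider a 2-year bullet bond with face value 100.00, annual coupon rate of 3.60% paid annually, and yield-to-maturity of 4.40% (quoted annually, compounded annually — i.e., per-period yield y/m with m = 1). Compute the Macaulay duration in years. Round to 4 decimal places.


Answer: Macaulay duration = 1.9650 years

Derivation:
Coupon per period c = face * coupon_rate / m = 3.600000
Periods per year m = 1; per-period yield y/m = 0.044000
Number of cashflows N = 2
Cashflows (t years, CF_t, discount factor 1/(1+y/m)^(m*t), PV):
  t = 1.0000: CF_t = 3.600000, DF = 0.957854, PV = 3.448276
  t = 2.0000: CF_t = 103.600000, DF = 0.917485, PV = 95.051453
Price P = sum_t PV_t = 98.499728
Macaulay numerator sum_t t * PV_t:
  t * PV_t at t = 1.0000: 3.448276
  t * PV_t at t = 2.0000: 190.102905
Macaulay duration D = (sum_t t * PV_t) / P = 193.551181 / 98.499728 = 1.964992


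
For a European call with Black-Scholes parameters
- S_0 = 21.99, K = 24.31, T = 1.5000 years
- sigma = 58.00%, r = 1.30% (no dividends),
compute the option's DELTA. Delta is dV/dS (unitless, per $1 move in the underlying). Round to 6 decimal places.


d1 = 0.2414296153; d2 = -0.4689224101
phi(d1) = 0.3874832477; exp(-qT) = 1.0000000000; exp(-rT) = 0.9806888952
N(d1) = 0.5953889191
Delta = exp(-qT) * N(d1) = 1.0000000000 * 0.5953889191 = 0.595389

Answer: Delta = 0.595389


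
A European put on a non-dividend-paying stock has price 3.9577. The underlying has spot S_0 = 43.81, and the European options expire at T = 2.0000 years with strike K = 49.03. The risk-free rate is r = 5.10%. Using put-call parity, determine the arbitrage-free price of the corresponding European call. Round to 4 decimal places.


Answer: Call price = 3.4922

Derivation:
Put-call parity: C - P = S_0 * exp(-qT) - K * exp(-rT).
S_0 * exp(-qT) = 43.8100 * 1.00000000 = 43.81000000
K * exp(-rT) = 49.0300 * 0.90302955 = 44.27553892
C = P + S*exp(-qT) - K*exp(-rT)
C = 3.9577 + 43.81000000 - 44.27553892 = 3.4922


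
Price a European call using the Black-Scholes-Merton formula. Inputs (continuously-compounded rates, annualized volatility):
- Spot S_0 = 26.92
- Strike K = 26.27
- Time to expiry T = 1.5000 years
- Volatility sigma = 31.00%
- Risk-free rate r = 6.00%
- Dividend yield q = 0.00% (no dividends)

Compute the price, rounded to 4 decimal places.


d1 = (ln(S/K) + (r - q + 0.5*sigma^2) * T) / (sigma * sqrt(T)) = 0.49125939
d2 = d1 - sigma * sqrt(T) = 0.11158848
exp(-rT) = 0.91393119; exp(-qT) = 1.00000000
C = S_0 * exp(-qT) * N(d1) - K * exp(-rT) * N(d2)
N(d1) = 0.68837850; N(d2) = 0.54442515
C = 26.9200 * 1.00000000 * 0.68837850 - 26.2700 * 0.91393119 * 0.54442515 = 5.4601

Answer: Price = 5.4601


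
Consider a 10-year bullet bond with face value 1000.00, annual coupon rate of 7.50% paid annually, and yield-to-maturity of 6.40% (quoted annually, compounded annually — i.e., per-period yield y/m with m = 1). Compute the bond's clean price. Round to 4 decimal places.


Coupon per period c = face * coupon_rate / m = 75.000000
Periods per year m = 1; per-period yield y/m = 0.064000
Number of cashflows N = 10
Cashflows (t years, CF_t, discount factor 1/(1+y/m)^(m*t), PV):
  t = 1.0000: CF_t = 75.000000, DF = 0.939850, PV = 70.488722
  t = 2.0000: CF_t = 75.000000, DF = 0.883317, PV = 66.248799
  t = 3.0000: CF_t = 75.000000, DF = 0.830185, PV = 62.263909
  t = 4.0000: CF_t = 75.000000, DF = 0.780249, PV = 58.518711
  t = 5.0000: CF_t = 75.000000, DF = 0.733317, PV = 54.998789
  t = 6.0000: CF_t = 75.000000, DF = 0.689208, PV = 51.690591
  t = 7.0000: CF_t = 75.000000, DF = 0.647752, PV = 48.581382
  t = 8.0000: CF_t = 75.000000, DF = 0.608789, PV = 45.659194
  t = 9.0000: CF_t = 75.000000, DF = 0.572170, PV = 42.912776
  t = 10.0000: CF_t = 1075.000000, DF = 0.537754, PV = 578.085644
Price P = sum_t PV_t = 1079.448516

Answer: Price = 1079.4485


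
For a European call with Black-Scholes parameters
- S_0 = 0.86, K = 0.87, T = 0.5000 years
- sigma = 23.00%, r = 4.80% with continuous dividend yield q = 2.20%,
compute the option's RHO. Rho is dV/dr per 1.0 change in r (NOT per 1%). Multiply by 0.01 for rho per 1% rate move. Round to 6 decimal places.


Answer: Rho = 0.200075

Derivation:
d1 = 0.0901664297; d2 = -0.0724681299
phi(d1) = 0.3973238746; exp(-qT) = 0.9890602788; exp(-rT) = 0.9762857098
N(d2) = 0.4711146837
Rho = K*T*exp(-rT)*N(d2) = 0.8700 * 0.5000 * 0.9762857098 * 0.4711146837 = 0.200075


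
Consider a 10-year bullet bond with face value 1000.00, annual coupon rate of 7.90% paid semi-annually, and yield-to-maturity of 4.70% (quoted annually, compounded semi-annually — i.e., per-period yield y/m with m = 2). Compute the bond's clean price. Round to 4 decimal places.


Answer: Price = 1252.9975

Derivation:
Coupon per period c = face * coupon_rate / m = 39.500000
Periods per year m = 2; per-period yield y/m = 0.023500
Number of cashflows N = 20
Cashflows (t years, CF_t, discount factor 1/(1+y/m)^(m*t), PV):
  t = 0.5000: CF_t = 39.500000, DF = 0.977040, PV = 38.593063
  t = 1.0000: CF_t = 39.500000, DF = 0.954606, PV = 37.706950
  t = 1.5000: CF_t = 39.500000, DF = 0.932688, PV = 36.841182
  t = 2.0000: CF_t = 39.500000, DF = 0.911273, PV = 35.995293
  t = 2.5000: CF_t = 39.500000, DF = 0.890350, PV = 35.168825
  t = 3.0000: CF_t = 39.500000, DF = 0.869907, PV = 34.361334
  t = 3.5000: CF_t = 39.500000, DF = 0.849934, PV = 33.572383
  t = 4.0000: CF_t = 39.500000, DF = 0.830419, PV = 32.801546
  t = 4.5000: CF_t = 39.500000, DF = 0.811352, PV = 32.048409
  t = 5.0000: CF_t = 39.500000, DF = 0.792723, PV = 31.312564
  t = 5.5000: CF_t = 39.500000, DF = 0.774522, PV = 30.593614
  t = 6.0000: CF_t = 39.500000, DF = 0.756739, PV = 29.891171
  t = 6.5000: CF_t = 39.500000, DF = 0.739363, PV = 29.204857
  t = 7.0000: CF_t = 39.500000, DF = 0.722387, PV = 28.534301
  t = 7.5000: CF_t = 39.500000, DF = 0.705801, PV = 27.879141
  t = 8.0000: CF_t = 39.500000, DF = 0.689596, PV = 27.239024
  t = 8.5000: CF_t = 39.500000, DF = 0.673762, PV = 26.613604
  t = 9.0000: CF_t = 39.500000, DF = 0.658292, PV = 26.002545
  t = 9.5000: CF_t = 39.500000, DF = 0.643178, PV = 25.405515
  t = 10.0000: CF_t = 1039.500000, DF = 0.628410, PV = 653.232154
Price P = sum_t PV_t = 1252.997474


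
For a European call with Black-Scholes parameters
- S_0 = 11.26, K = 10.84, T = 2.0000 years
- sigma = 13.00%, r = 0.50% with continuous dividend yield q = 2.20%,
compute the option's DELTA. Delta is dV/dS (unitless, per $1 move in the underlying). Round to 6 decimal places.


Answer: Delta = 0.521812

Derivation:
d1 = 0.1137551328; d2 = -0.0700926303
phi(d1) = 0.3963694103; exp(-qT) = 0.9569539575; exp(-rT) = 0.9900498337
N(d1) = 0.5452840467
Delta = exp(-qT) * N(d1) = 0.9569539575 * 0.5452840467 = 0.521812


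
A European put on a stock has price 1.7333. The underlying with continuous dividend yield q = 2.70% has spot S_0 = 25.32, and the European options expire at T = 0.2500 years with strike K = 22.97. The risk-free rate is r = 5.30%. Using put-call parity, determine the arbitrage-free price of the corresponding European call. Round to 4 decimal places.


Answer: Call price = 4.2153

Derivation:
Put-call parity: C - P = S_0 * exp(-qT) - K * exp(-rT).
S_0 * exp(-qT) = 25.3200 * 0.99327273 = 25.14966553
K * exp(-rT) = 22.9700 * 0.98683739 = 22.66765496
C = P + S*exp(-qT) - K*exp(-rT)
C = 1.7333 + 25.14966553 - 22.66765496 = 4.2153


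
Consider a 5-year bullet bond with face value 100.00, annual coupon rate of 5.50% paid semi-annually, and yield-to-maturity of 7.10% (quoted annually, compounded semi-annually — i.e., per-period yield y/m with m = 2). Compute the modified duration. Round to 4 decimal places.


Coupon per period c = face * coupon_rate / m = 2.750000
Periods per year m = 2; per-period yield y/m = 0.035500
Number of cashflows N = 10
Cashflows (t years, CF_t, discount factor 1/(1+y/m)^(m*t), PV):
  t = 0.5000: CF_t = 2.750000, DF = 0.965717, PV = 2.655722
  t = 1.0000: CF_t = 2.750000, DF = 0.932609, PV = 2.564676
  t = 1.5000: CF_t = 2.750000, DF = 0.900637, PV = 2.476751
  t = 2.0000: CF_t = 2.750000, DF = 0.869760, PV = 2.391841
  t = 2.5000: CF_t = 2.750000, DF = 0.839942, PV = 2.309841
  t = 3.0000: CF_t = 2.750000, DF = 0.811147, PV = 2.230653
  t = 3.5000: CF_t = 2.750000, DF = 0.783338, PV = 2.154180
  t = 4.0000: CF_t = 2.750000, DF = 0.756483, PV = 2.080328
  t = 4.5000: CF_t = 2.750000, DF = 0.730549, PV = 2.009008
  t = 5.0000: CF_t = 102.750000, DF = 0.705503, PV = 72.490450
Price P = sum_t PV_t = 93.363452
First compute Macaulay numerator sum_t t * PV_t:
  t * PV_t at t = 0.5000: 1.327861
  t * PV_t at t = 1.0000: 2.564676
  t * PV_t at t = 1.5000: 3.715127
  t * PV_t at t = 2.0000: 4.783682
  t * PV_t at t = 2.5000: 5.774604
  t * PV_t at t = 3.0000: 6.691960
  t * PV_t at t = 3.5000: 7.539630
  t * PV_t at t = 4.0000: 8.321313
  t * PV_t at t = 4.5000: 9.040538
  t * PV_t at t = 5.0000: 362.452252
Macaulay duration D = 412.211642 / 93.363452 = 4.415129
Modified duration = D / (1 + y/m) = 4.415129 / (1 + 0.035500) = 4.263765

Answer: Modified duration = 4.2638


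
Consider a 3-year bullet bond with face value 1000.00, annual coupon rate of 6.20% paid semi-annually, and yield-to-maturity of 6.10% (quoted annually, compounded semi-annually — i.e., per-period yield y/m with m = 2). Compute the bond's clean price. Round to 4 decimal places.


Answer: Price = 1002.7041

Derivation:
Coupon per period c = face * coupon_rate / m = 31.000000
Periods per year m = 2; per-period yield y/m = 0.030500
Number of cashflows N = 6
Cashflows (t years, CF_t, discount factor 1/(1+y/m)^(m*t), PV):
  t = 0.5000: CF_t = 31.000000, DF = 0.970403, PV = 30.082484
  t = 1.0000: CF_t = 31.000000, DF = 0.941681, PV = 29.192124
  t = 1.5000: CF_t = 31.000000, DF = 0.913810, PV = 28.328117
  t = 2.0000: CF_t = 31.000000, DF = 0.886764, PV = 27.489682
  t = 2.5000: CF_t = 31.000000, DF = 0.860518, PV = 26.676062
  t = 3.0000: CF_t = 1031.000000, DF = 0.835049, PV = 860.935644
Price P = sum_t PV_t = 1002.704113


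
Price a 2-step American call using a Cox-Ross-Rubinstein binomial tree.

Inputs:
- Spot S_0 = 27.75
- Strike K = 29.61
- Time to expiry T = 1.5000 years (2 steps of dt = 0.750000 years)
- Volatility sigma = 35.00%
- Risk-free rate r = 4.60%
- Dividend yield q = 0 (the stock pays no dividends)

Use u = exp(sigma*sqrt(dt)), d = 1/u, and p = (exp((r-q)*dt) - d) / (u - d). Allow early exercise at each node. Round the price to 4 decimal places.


Answer: Price = V(0,0) = 4.6085

Derivation:
dt = T/N = 0.750000
u = exp(sigma*sqrt(dt)) = 1.354062; d = 1/u = 0.738519
p = (exp((r-q)*dt) - d) / (u - d) = 0.481824
Discount per step: exp(-r*dt) = 0.966088
Stock lattice S(k, i) with i counting down-moves:
  k=0: S(0,0) = 27.7500
  k=1: S(1,0) = 37.5752; S(1,1) = 20.4939
  k=2: S(2,0) = 50.8792; S(2,1) = 27.7500; S(2,2) = 15.1351
Terminal payoffs V(N, i) = max(S_T - K, 0):
  V(2,0) = 21.269171; V(2,1) = 0.000000; V(2,2) = 0.000000
Backward induction: V(k, i) = exp(-r*dt) * [p * V(k+1, i) + (1-p) * V(k+1, i+1)]; then take max(V_cont, immediate exercise) for American.
  V(1,0) = exp(-r*dt) * [p*21.269171 + (1-p)*0.000000] = 9.900466; exercise = 7.965218; V(1,0) = max -> 9.900466
  V(1,1) = exp(-r*dt) * [p*0.000000 + (1-p)*0.000000] = 0.000000; exercise = 0.000000; V(1,1) = max -> 0.000000
  V(0,0) = exp(-r*dt) * [p*9.900466 + (1-p)*0.000000] = 4.608511; exercise = 0.000000; V(0,0) = max -> 4.608511


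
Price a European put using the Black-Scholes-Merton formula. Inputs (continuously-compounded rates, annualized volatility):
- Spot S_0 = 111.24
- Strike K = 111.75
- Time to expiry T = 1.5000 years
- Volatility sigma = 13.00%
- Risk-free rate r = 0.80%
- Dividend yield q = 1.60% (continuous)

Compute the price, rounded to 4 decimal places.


d1 = (ln(S/K) + (r - q + 0.5*sigma^2) * T) / (sigma * sqrt(T)) = -0.02448990
d2 = d1 - sigma * sqrt(T) = -0.18370673
exp(-rT) = 0.98807171; exp(-qT) = 0.97628571
P = K * exp(-rT) * N(-d2) - S_0 * exp(-qT) * N(-d1)
N(-d1) = 0.50976908; N(-d2) = 0.57287824
P = 111.7500 * 0.98807171 * 0.57287824 - 111.2400 * 0.97628571 * 0.50976908 = 7.8936

Answer: Price = 7.8936


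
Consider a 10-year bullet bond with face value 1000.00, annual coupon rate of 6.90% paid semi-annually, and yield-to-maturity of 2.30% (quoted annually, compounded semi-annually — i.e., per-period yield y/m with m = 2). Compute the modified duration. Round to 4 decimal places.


Answer: Modified duration = 7.7604

Derivation:
Coupon per period c = face * coupon_rate / m = 34.500000
Periods per year m = 2; per-period yield y/m = 0.011500
Number of cashflows N = 20
Cashflows (t years, CF_t, discount factor 1/(1+y/m)^(m*t), PV):
  t = 0.5000: CF_t = 34.500000, DF = 0.988631, PV = 34.107761
  t = 1.0000: CF_t = 34.500000, DF = 0.977391, PV = 33.719981
  t = 1.5000: CF_t = 34.500000, DF = 0.966279, PV = 33.336610
  t = 2.0000: CF_t = 34.500000, DF = 0.955293, PV = 32.957598
  t = 2.5000: CF_t = 34.500000, DF = 0.944432, PV = 32.582894
  t = 3.0000: CF_t = 34.500000, DF = 0.933694, PV = 32.212451
  t = 3.5000: CF_t = 34.500000, DF = 0.923079, PV = 31.846220
  t = 4.0000: CF_t = 34.500000, DF = 0.912584, PV = 31.484152
  t = 4.5000: CF_t = 34.500000, DF = 0.902209, PV = 31.126201
  t = 5.0000: CF_t = 34.500000, DF = 0.891951, PV = 30.772319
  t = 5.5000: CF_t = 34.500000, DF = 0.881810, PV = 30.422461
  t = 6.0000: CF_t = 34.500000, DF = 0.871785, PV = 30.076580
  t = 6.5000: CF_t = 34.500000, DF = 0.861873, PV = 29.734632
  t = 7.0000: CF_t = 34.500000, DF = 0.852075, PV = 29.396571
  t = 7.5000: CF_t = 34.500000, DF = 0.842387, PV = 29.062354
  t = 8.0000: CF_t = 34.500000, DF = 0.832810, PV = 28.731937
  t = 8.5000: CF_t = 34.500000, DF = 0.823341, PV = 28.405276
  t = 9.0000: CF_t = 34.500000, DF = 0.813981, PV = 28.082329
  t = 9.5000: CF_t = 34.500000, DF = 0.804726, PV = 27.763054
  t = 10.0000: CF_t = 1034.500000, DF = 0.795577, PV = 823.024480
Price P = sum_t PV_t = 1408.845859
First compute Macaulay numerator sum_t t * PV_t:
  t * PV_t at t = 0.5000: 17.053880
  t * PV_t at t = 1.0000: 33.719981
  t * PV_t at t = 1.5000: 50.004915
  t * PV_t at t = 2.0000: 65.915195
  t * PV_t at t = 2.5000: 81.457236
  t * PV_t at t = 3.0000: 96.637353
  t * PV_t at t = 3.5000: 111.461769
  t * PV_t at t = 4.0000: 125.936607
  t * PV_t at t = 4.5000: 140.067902
  t * PV_t at t = 5.0000: 153.861594
  t * PV_t at t = 5.5000: 167.323533
  t * PV_t at t = 6.0000: 180.459479
  t * PV_t at t = 6.5000: 193.275106
  t * PV_t at t = 7.0000: 205.775997
  t * PV_t at t = 7.5000: 217.967655
  t * PV_t at t = 8.0000: 229.855494
  t * PV_t at t = 8.5000: 241.444846
  t * PV_t at t = 9.0000: 252.740963
  t * PV_t at t = 9.5000: 263.749014
  t * PV_t at t = 10.0000: 8230.244797
Macaulay duration D = 11058.953319 / 1408.845859 = 7.849655
Modified duration = D / (1 + y/m) = 7.849655 / (1 + 0.011500) = 7.760410


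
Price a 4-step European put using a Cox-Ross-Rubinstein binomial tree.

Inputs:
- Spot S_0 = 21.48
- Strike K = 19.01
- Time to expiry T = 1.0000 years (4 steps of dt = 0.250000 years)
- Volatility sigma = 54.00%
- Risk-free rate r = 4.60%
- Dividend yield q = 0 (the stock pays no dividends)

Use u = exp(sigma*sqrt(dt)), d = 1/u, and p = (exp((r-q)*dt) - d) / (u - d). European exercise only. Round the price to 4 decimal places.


dt = T/N = 0.250000
u = exp(sigma*sqrt(dt)) = 1.309964; d = 1/u = 0.763379
p = (exp((r-q)*dt) - d) / (u - d) = 0.454068
Discount per step: exp(-r*dt) = 0.988566
Stock lattice S(k, i) with i counting down-moves:
  k=0: S(0,0) = 21.4800
  k=1: S(1,0) = 28.1380; S(1,1) = 16.3974
  k=2: S(2,0) = 36.8598; S(2,1) = 21.4800; S(2,2) = 12.5174
  k=3: S(3,0) = 48.2851; S(3,1) = 28.1380; S(3,2) = 16.3974; S(3,3) = 9.5556
  k=4: S(4,0) = 63.2517; S(4,1) = 36.8598; S(4,2) = 21.4800; S(4,3) = 12.5174; S(4,4) = 7.2945
Terminal payoffs V(N, i) = max(K - S_T, 0):
  V(4,0) = 0.000000; V(4,1) = 0.000000; V(4,2) = 0.000000; V(4,3) = 6.492568; V(4,4) = 11.715488
Backward induction: V(k, i) = exp(-r*dt) * [p * V(k+1, i) + (1-p) * V(k+1, i+1)].
  V(3,0) = exp(-r*dt) * [p*0.000000 + (1-p)*0.000000] = 0.000000
  V(3,1) = exp(-r*dt) * [p*0.000000 + (1-p)*0.000000] = 0.000000
  V(3,2) = exp(-r*dt) * [p*0.000000 + (1-p)*6.492568] = 3.503970
  V(3,3) = exp(-r*dt) * [p*6.492568 + (1-p)*11.715488] = 9.237086
  V(2,0) = exp(-r*dt) * [p*0.000000 + (1-p)*0.000000] = 0.000000
  V(2,1) = exp(-r*dt) * [p*0.000000 + (1-p)*3.503970] = 1.891056
  V(2,2) = exp(-r*dt) * [p*3.503970 + (1-p)*9.237086] = 6.558008
  V(1,0) = exp(-r*dt) * [p*0.000000 + (1-p)*1.891056] = 1.020583
  V(1,1) = exp(-r*dt) * [p*1.891056 + (1-p)*6.558008] = 4.388138
  V(0,0) = exp(-r*dt) * [p*1.020583 + (1-p)*4.388138] = 2.826348

Answer: Price = V(0,0) = 2.8263


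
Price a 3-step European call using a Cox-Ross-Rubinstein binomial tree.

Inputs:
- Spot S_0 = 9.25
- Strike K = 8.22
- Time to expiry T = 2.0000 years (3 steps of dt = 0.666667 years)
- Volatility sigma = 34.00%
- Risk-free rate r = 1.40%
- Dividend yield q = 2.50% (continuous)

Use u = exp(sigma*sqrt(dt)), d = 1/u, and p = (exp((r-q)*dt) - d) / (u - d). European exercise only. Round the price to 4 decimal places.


dt = T/N = 0.666667
u = exp(sigma*sqrt(dt)) = 1.319970; d = 1/u = 0.757593
p = (exp((r-q)*dt) - d) / (u - d) = 0.418048
Discount per step: exp(-r*dt) = 0.990710
Stock lattice S(k, i) with i counting down-moves:
  k=0: S(0,0) = 9.2500
  k=1: S(1,0) = 12.2097; S(1,1) = 7.0077
  k=2: S(2,0) = 16.1165; S(2,1) = 9.2500; S(2,2) = 5.3090
  k=3: S(3,0) = 21.2732; S(3,1) = 12.2097; S(3,2) = 7.0077; S(3,3) = 4.0221
Terminal payoffs V(N, i) = max(S_T - K, 0):
  V(3,0) = 13.053243; V(3,1) = 3.989720; V(3,2) = 0.000000; V(3,3) = 0.000000
Backward induction: V(k, i) = exp(-r*dt) * [p * V(k+1, i) + (1-p) * V(k+1, i+1)].
  V(2,0) = exp(-r*dt) * [p*13.053243 + (1-p)*3.989720] = 7.706443
  V(2,1) = exp(-r*dt) * [p*3.989720 + (1-p)*0.000000] = 1.652400
  V(2,2) = exp(-r*dt) * [p*0.000000 + (1-p)*0.000000] = 0.000000
  V(1,0) = exp(-r*dt) * [p*7.706443 + (1-p)*1.652400] = 4.144418
  V(1,1) = exp(-r*dt) * [p*1.652400 + (1-p)*0.000000] = 0.684365
  V(0,0) = exp(-r*dt) * [p*4.144418 + (1-p)*0.684365] = 2.111037

Answer: Price = V(0,0) = 2.1110


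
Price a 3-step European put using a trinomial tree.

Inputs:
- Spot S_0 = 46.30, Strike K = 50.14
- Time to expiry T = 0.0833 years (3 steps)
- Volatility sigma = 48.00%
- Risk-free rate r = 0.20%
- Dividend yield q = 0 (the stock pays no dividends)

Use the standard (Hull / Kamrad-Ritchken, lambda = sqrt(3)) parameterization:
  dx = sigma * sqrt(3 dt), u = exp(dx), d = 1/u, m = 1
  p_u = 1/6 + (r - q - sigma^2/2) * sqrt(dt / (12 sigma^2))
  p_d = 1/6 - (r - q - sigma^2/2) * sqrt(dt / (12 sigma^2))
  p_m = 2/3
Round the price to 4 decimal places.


Answer: Price = V(0,0) = 5.1038

Derivation:
dt = T/N = 0.027767; dx = sigma*sqrt(3*dt) = 0.138536
u = exp(dx) = 1.148591; d = 1/u = 0.870632
p_u = 0.155322, p_m = 0.666667, p_d = 0.178011
Discount per step: exp(-r*dt) = 0.999944
Stock lattice S(k, j) with j the centered position index:
  k=0: S(0,+0) = 46.3000
  k=1: S(1,-1) = 40.3102; S(1,+0) = 46.3000; S(1,+1) = 53.1798
  k=2: S(2,-2) = 35.0954; S(2,-1) = 40.3102; S(2,+0) = 46.3000; S(2,+1) = 53.1798; S(2,+2) = 61.0818
  k=3: S(3,-3) = 30.5551; S(3,-2) = 35.0954; S(3,-1) = 40.3102; S(3,+0) = 46.3000; S(3,+1) = 53.1798; S(3,+2) = 61.0818; S(3,+3) = 70.1581
Terminal payoffs V(N, j) = max(K - S_T, 0):
  V(3,-3) = 19.584860; V(3,-2) = 15.044628; V(3,-1) = 9.829757; V(3,+0) = 3.840000; V(3,+1) = 0.000000; V(3,+2) = 0.000000; V(3,+3) = 0.000000
Backward induction: V(k, j) = exp(-r*dt) * [p_u * V(k+1, j+1) + p_m * V(k+1, j) + p_d * V(k+1, j-1)]
  V(2,-2) = exp(-r*dt) * [p_u*9.829757 + p_m*15.044628 + p_d*19.584860] = 15.042017
  V(2,-1) = exp(-r*dt) * [p_u*3.840000 + p_m*9.829757 + p_d*15.044628] = 9.827172
  V(2,+0) = exp(-r*dt) * [p_u*0.000000 + p_m*3.840000 + p_d*9.829757] = 4.309565
  V(2,+1) = exp(-r*dt) * [p_u*0.000000 + p_m*0.000000 + p_d*3.840000] = 0.683524
  V(2,+2) = exp(-r*dt) * [p_u*0.000000 + p_m*0.000000 + p_d*0.000000] = 0.000000
  V(1,-1) = exp(-r*dt) * [p_u*4.309565 + p_m*9.827172 + p_d*15.042017] = 9.897914
  V(1,+0) = exp(-r*dt) * [p_u*0.683524 + p_m*4.309565 + p_d*9.827172] = 4.728291
  V(1,+1) = exp(-r*dt) * [p_u*0.000000 + p_m*0.683524 + p_d*4.309565] = 1.222764
  V(0,+0) = exp(-r*dt) * [p_u*1.222764 + p_m*4.728291 + p_d*9.897914] = 5.103770


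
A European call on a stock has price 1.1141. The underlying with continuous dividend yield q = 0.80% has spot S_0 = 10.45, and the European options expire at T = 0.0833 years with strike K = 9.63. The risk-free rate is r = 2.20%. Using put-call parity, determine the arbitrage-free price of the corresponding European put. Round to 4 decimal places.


Put-call parity: C - P = S_0 * exp(-qT) - K * exp(-rT).
S_0 * exp(-qT) = 10.4500 * 0.99933382 = 10.44303844
K * exp(-rT) = 9.6300 * 0.99816908 = 9.61236822
P = C - S*exp(-qT) + K*exp(-rT)
P = 1.1141 - 10.44303844 + 9.61236822 = 0.2834

Answer: Put price = 0.2834


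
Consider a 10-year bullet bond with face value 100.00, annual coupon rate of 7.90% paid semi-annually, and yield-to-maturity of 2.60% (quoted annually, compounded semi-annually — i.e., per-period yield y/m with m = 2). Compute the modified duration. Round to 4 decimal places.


Coupon per period c = face * coupon_rate / m = 3.950000
Periods per year m = 2; per-period yield y/m = 0.013000
Number of cashflows N = 20
Cashflows (t years, CF_t, discount factor 1/(1+y/m)^(m*t), PV):
  t = 0.5000: CF_t = 3.950000, DF = 0.987167, PV = 3.899309
  t = 1.0000: CF_t = 3.950000, DF = 0.974498, PV = 3.849268
  t = 1.5000: CF_t = 3.950000, DF = 0.961992, PV = 3.799870
  t = 2.0000: CF_t = 3.950000, DF = 0.949647, PV = 3.751106
  t = 2.5000: CF_t = 3.950000, DF = 0.937460, PV = 3.702967
  t = 3.0000: CF_t = 3.950000, DF = 0.925429, PV = 3.655446
  t = 3.5000: CF_t = 3.950000, DF = 0.913553, PV = 3.608535
  t = 4.0000: CF_t = 3.950000, DF = 0.901829, PV = 3.562227
  t = 4.5000: CF_t = 3.950000, DF = 0.890256, PV = 3.516512
  t = 5.0000: CF_t = 3.950000, DF = 0.878831, PV = 3.471384
  t = 5.5000: CF_t = 3.950000, DF = 0.867553, PV = 3.426835
  t = 6.0000: CF_t = 3.950000, DF = 0.856420, PV = 3.382858
  t = 6.5000: CF_t = 3.950000, DF = 0.845429, PV = 3.339445
  t = 7.0000: CF_t = 3.950000, DF = 0.834580, PV = 3.296589
  t = 7.5000: CF_t = 3.950000, DF = 0.823869, PV = 3.254284
  t = 8.0000: CF_t = 3.950000, DF = 0.813296, PV = 3.212521
  t = 8.5000: CF_t = 3.950000, DF = 0.802859, PV = 3.171294
  t = 9.0000: CF_t = 3.950000, DF = 0.792556, PV = 3.130596
  t = 9.5000: CF_t = 3.950000, DF = 0.782385, PV = 3.090421
  t = 10.0000: CF_t = 103.950000, DF = 0.772345, PV = 80.285217
Price P = sum_t PV_t = 146.406686
First compute Macaulay numerator sum_t t * PV_t:
  t * PV_t at t = 0.5000: 1.949654
  t * PV_t at t = 1.0000: 3.849268
  t * PV_t at t = 1.5000: 5.699805
  t * PV_t at t = 2.0000: 7.502212
  t * PV_t at t = 2.5000: 9.257418
  t * PV_t at t = 3.0000: 10.966339
  t * PV_t at t = 3.5000: 12.629874
  t * PV_t at t = 4.0000: 14.248906
  t * PV_t at t = 4.5000: 15.824303
  t * PV_t at t = 5.0000: 17.356919
  t * PV_t at t = 5.5000: 18.847593
  t * PV_t at t = 6.0000: 20.297147
  t * PV_t at t = 6.5000: 21.706393
  t * PV_t at t = 7.0000: 23.076126
  t * PV_t at t = 7.5000: 24.407128
  t * PV_t at t = 8.0000: 25.700168
  t * PV_t at t = 8.5000: 26.956000
  t * PV_t at t = 9.0000: 28.175367
  t * PV_t at t = 9.5000: 29.358999
  t * PV_t at t = 10.0000: 802.852172
Macaulay duration D = 1120.661793 / 146.406686 = 7.654444
Modified duration = D / (1 + y/m) = 7.654444 / (1 + 0.013000) = 7.556213

Answer: Modified duration = 7.5562


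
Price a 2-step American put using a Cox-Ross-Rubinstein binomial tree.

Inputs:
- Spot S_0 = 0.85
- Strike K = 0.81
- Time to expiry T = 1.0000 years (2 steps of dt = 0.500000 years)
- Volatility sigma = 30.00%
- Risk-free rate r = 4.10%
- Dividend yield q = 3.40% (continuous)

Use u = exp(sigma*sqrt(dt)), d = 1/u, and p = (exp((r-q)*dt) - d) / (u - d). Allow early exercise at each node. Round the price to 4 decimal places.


Answer: Price = V(0,0) = 0.0723

Derivation:
dt = T/N = 0.500000
u = exp(sigma*sqrt(dt)) = 1.236311; d = 1/u = 0.808858
p = (exp((r-q)*dt) - d) / (u - d) = 0.455367
Discount per step: exp(-r*dt) = 0.979709
Stock lattice S(k, i) with i counting down-moves:
  k=0: S(0,0) = 0.8500
  k=1: S(1,0) = 1.0509; S(1,1) = 0.6875
  k=2: S(2,0) = 1.2992; S(2,1) = 0.8500; S(2,2) = 0.5561
Terminal payoffs V(N, i) = max(K - S_T, 0):
  V(2,0) = 0.000000; V(2,1) = 0.000000; V(2,2) = 0.253887
Backward induction: V(k, i) = exp(-r*dt) * [p * V(k+1, i) + (1-p) * V(k+1, i+1)]; then take max(V_cont, immediate exercise) for American.
  V(1,0) = exp(-r*dt) * [p*0.000000 + (1-p)*0.000000] = 0.000000; exercise = 0.000000; V(1,0) = max -> 0.000000
  V(1,1) = exp(-r*dt) * [p*0.000000 + (1-p)*0.253887] = 0.135469; exercise = 0.122471; V(1,1) = max -> 0.135469
  V(0,0) = exp(-r*dt) * [p*0.000000 + (1-p)*0.135469] = 0.072284; exercise = 0.000000; V(0,0) = max -> 0.072284


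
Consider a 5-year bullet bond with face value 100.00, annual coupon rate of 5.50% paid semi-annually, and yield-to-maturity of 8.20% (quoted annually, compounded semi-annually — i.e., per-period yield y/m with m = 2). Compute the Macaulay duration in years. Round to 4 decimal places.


Coupon per period c = face * coupon_rate / m = 2.750000
Periods per year m = 2; per-period yield y/m = 0.041000
Number of cashflows N = 10
Cashflows (t years, CF_t, discount factor 1/(1+y/m)^(m*t), PV):
  t = 0.5000: CF_t = 2.750000, DF = 0.960615, PV = 2.641691
  t = 1.0000: CF_t = 2.750000, DF = 0.922781, PV = 2.537647
  t = 1.5000: CF_t = 2.750000, DF = 0.886437, PV = 2.437701
  t = 2.0000: CF_t = 2.750000, DF = 0.851524, PV = 2.341692
  t = 2.5000: CF_t = 2.750000, DF = 0.817987, PV = 2.249464
  t = 3.0000: CF_t = 2.750000, DF = 0.785770, PV = 2.160868
  t = 3.5000: CF_t = 2.750000, DF = 0.754823, PV = 2.075762
  t = 4.0000: CF_t = 2.750000, DF = 0.725094, PV = 1.994008
  t = 4.5000: CF_t = 2.750000, DF = 0.696536, PV = 1.915473
  t = 5.0000: CF_t = 102.750000, DF = 0.669103, PV = 68.750290
Price P = sum_t PV_t = 89.104597
Macaulay numerator sum_t t * PV_t:
  t * PV_t at t = 0.5000: 1.320845
  t * PV_t at t = 1.0000: 2.537647
  t * PV_t at t = 1.5000: 3.656552
  t * PV_t at t = 2.0000: 4.683384
  t * PV_t at t = 2.5000: 5.623660
  t * PV_t at t = 3.0000: 6.482605
  t * PV_t at t = 3.5000: 7.265168
  t * PV_t at t = 4.0000: 7.976031
  t * PV_t at t = 4.5000: 8.619630
  t * PV_t at t = 5.0000: 343.751451
Macaulay duration D = (sum_t t * PV_t) / P = 391.916974 / 89.104597 = 4.398392

Answer: Macaulay duration = 4.3984 years


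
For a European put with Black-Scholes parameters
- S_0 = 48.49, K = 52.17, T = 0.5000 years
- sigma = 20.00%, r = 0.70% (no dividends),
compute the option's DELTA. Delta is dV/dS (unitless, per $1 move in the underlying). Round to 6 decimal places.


Answer: Delta = -0.663411

Derivation:
d1 = -0.4217893782; d2 = -0.5632107345
phi(d1) = 0.3649876823; exp(-qT) = 1.0000000000; exp(-rT) = 0.9965061179
N(-d1) = 0.6634106203
Delta = -exp(-qT) * N(-d1) = -1.0000000000 * 0.6634106203 = -0.663411


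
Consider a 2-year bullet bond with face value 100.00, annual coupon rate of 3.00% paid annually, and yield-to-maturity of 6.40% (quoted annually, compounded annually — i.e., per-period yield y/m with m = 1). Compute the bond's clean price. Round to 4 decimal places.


Coupon per period c = face * coupon_rate / m = 3.000000
Periods per year m = 1; per-period yield y/m = 0.064000
Number of cashflows N = 2
Cashflows (t years, CF_t, discount factor 1/(1+y/m)^(m*t), PV):
  t = 1.0000: CF_t = 3.000000, DF = 0.939850, PV = 2.819549
  t = 2.0000: CF_t = 103.000000, DF = 0.883317, PV = 90.981684
Price P = sum_t PV_t = 93.801232

Answer: Price = 93.8012


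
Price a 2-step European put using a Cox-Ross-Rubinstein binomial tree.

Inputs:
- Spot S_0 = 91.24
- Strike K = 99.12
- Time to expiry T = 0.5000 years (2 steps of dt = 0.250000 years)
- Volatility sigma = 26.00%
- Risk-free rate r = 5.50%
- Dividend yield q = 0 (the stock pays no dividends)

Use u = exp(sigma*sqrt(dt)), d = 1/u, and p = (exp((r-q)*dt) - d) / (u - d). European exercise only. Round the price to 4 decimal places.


Answer: Price = V(0,0) = 10.2579

Derivation:
dt = T/N = 0.250000
u = exp(sigma*sqrt(dt)) = 1.138828; d = 1/u = 0.878095
p = (exp((r-q)*dt) - d) / (u - d) = 0.520646
Discount per step: exp(-r*dt) = 0.986344
Stock lattice S(k, i) with i counting down-moves:
  k=0: S(0,0) = 91.2400
  k=1: S(1,0) = 103.9067; S(1,1) = 80.1174
  k=2: S(2,0) = 118.3319; S(2,1) = 91.2400; S(2,2) = 70.3507
Terminal payoffs V(N, i) = max(K - S_T, 0):
  V(2,0) = 0.000000; V(2,1) = 7.880000; V(2,2) = 28.769253
Backward induction: V(k, i) = exp(-r*dt) * [p * V(k+1, i) + (1-p) * V(k+1, i+1)].
  V(1,0) = exp(-r*dt) * [p*0.000000 + (1-p)*7.880000] = 3.725728
  V(1,1) = exp(-r*dt) * [p*7.880000 + (1-p)*28.769253] = 17.649000
  V(0,0) = exp(-r*dt) * [p*3.725728 + (1-p)*17.649000] = 10.257886


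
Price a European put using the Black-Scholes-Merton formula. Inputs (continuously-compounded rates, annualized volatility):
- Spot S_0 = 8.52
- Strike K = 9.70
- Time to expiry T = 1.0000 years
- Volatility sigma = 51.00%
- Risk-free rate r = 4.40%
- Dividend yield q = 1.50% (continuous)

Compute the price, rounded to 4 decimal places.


Answer: Price = 2.2573

Derivation:
d1 = (ln(S/K) + (r - q + 0.5*sigma^2) * T) / (sigma * sqrt(T)) = 0.05753030
d2 = d1 - sigma * sqrt(T) = -0.45246970
exp(-rT) = 0.95695396; exp(-qT) = 0.98511194
P = K * exp(-rT) * N(-d2) - S_0 * exp(-qT) * N(-d1)
N(-d1) = 0.47706138; N(-d2) = 0.67453468
P = 9.7000 * 0.95695396 * 0.67453468 - 8.5200 * 0.98511194 * 0.47706138 = 2.2573


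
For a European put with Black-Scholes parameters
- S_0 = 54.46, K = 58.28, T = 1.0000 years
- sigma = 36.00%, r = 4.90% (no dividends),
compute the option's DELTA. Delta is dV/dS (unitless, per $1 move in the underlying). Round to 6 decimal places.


d1 = 0.1277986276; d2 = -0.2322013724
phi(d1) = 0.3956976863; exp(-qT) = 1.0000000000; exp(-rT) = 0.9521811297
N(-d1) = 0.4491541681
Delta = -exp(-qT) * N(-d1) = -1.0000000000 * 0.4491541681 = -0.449154

Answer: Delta = -0.449154


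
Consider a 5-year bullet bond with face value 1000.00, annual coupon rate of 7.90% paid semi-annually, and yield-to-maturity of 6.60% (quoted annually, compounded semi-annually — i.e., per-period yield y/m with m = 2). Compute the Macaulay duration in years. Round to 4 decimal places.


Coupon per period c = face * coupon_rate / m = 39.500000
Periods per year m = 2; per-period yield y/m = 0.033000
Number of cashflows N = 10
Cashflows (t years, CF_t, discount factor 1/(1+y/m)^(m*t), PV):
  t = 0.5000: CF_t = 39.500000, DF = 0.968054, PV = 38.238141
  t = 1.0000: CF_t = 39.500000, DF = 0.937129, PV = 37.016594
  t = 1.5000: CF_t = 39.500000, DF = 0.907192, PV = 35.834069
  t = 2.0000: CF_t = 39.500000, DF = 0.878211, PV = 34.689322
  t = 2.5000: CF_t = 39.500000, DF = 0.850156, PV = 33.581144
  t = 3.0000: CF_t = 39.500000, DF = 0.822997, PV = 32.508368
  t = 3.5000: CF_t = 39.500000, DF = 0.796705, PV = 31.469862
  t = 4.0000: CF_t = 39.500000, DF = 0.771254, PV = 30.464533
  t = 4.5000: CF_t = 39.500000, DF = 0.746616, PV = 29.491319
  t = 5.0000: CF_t = 1039.500000, DF = 0.722764, PV = 751.313649
Price P = sum_t PV_t = 1054.607002
Macaulay numerator sum_t t * PV_t:
  t * PV_t at t = 0.5000: 19.119071
  t * PV_t at t = 1.0000: 37.016594
  t * PV_t at t = 1.5000: 53.751104
  t * PV_t at t = 2.0000: 69.378644
  t * PV_t at t = 2.5000: 83.952860
  t * PV_t at t = 3.0000: 97.525104
  t * PV_t at t = 3.5000: 110.144519
  t * PV_t at t = 4.0000: 121.858132
  t * PV_t at t = 4.5000: 132.710937
  t * PV_t at t = 5.0000: 3756.568243
Macaulay duration D = (sum_t t * PV_t) / P = 4482.025207 / 1054.607002 = 4.249948

Answer: Macaulay duration = 4.2499 years


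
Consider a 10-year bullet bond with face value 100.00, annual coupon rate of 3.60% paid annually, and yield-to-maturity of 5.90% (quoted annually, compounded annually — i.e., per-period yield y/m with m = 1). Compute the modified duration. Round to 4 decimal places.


Coupon per period c = face * coupon_rate / m = 3.600000
Periods per year m = 1; per-period yield y/m = 0.059000
Number of cashflows N = 10
Cashflows (t years, CF_t, discount factor 1/(1+y/m)^(m*t), PV):
  t = 1.0000: CF_t = 3.600000, DF = 0.944287, PV = 3.399433
  t = 2.0000: CF_t = 3.600000, DF = 0.891678, PV = 3.210041
  t = 3.0000: CF_t = 3.600000, DF = 0.842000, PV = 3.031200
  t = 4.0000: CF_t = 3.600000, DF = 0.795090, PV = 2.862323
  t = 5.0000: CF_t = 3.600000, DF = 0.750793, PV = 2.702855
  t = 6.0000: CF_t = 3.600000, DF = 0.708964, PV = 2.552271
  t = 7.0000: CF_t = 3.600000, DF = 0.669466, PV = 2.410076
  t = 8.0000: CF_t = 3.600000, DF = 0.632168, PV = 2.275804
  t = 9.0000: CF_t = 3.600000, DF = 0.596948, PV = 2.149012
  t = 10.0000: CF_t = 103.600000, DF = 0.563690, PV = 58.398293
Price P = sum_t PV_t = 82.991309
First compute Macaulay numerator sum_t t * PV_t:
  t * PV_t at t = 1.0000: 3.399433
  t * PV_t at t = 2.0000: 6.420082
  t * PV_t at t = 3.0000: 9.093601
  t * PV_t at t = 4.0000: 11.449293
  t * PV_t at t = 5.0000: 13.514274
  t * PV_t at t = 6.0000: 15.313624
  t * PV_t at t = 7.0000: 16.870534
  t * PV_t at t = 8.0000: 18.206430
  t * PV_t at t = 9.0000: 19.341109
  t * PV_t at t = 10.0000: 583.982932
Macaulay duration D = 697.591312 / 82.991309 = 8.405595
Modified duration = D / (1 + y/m) = 8.405595 / (1 + 0.059000) = 7.937294

Answer: Modified duration = 7.9373


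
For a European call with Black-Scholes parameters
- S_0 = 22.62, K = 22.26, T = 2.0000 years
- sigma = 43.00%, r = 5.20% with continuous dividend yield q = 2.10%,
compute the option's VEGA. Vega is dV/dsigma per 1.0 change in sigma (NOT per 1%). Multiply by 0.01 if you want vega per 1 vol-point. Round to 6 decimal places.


Answer: Vega = 11.144965

Derivation:
d1 = 0.4323927131; d2 = -0.1757191187
phi(d1) = 0.3633385400; exp(-qT) = 0.9588697806; exp(-rT) = 0.9012252974
Vega = S * exp(-qT) * phi(d1) * sqrt(T) = 22.6200 * 0.9588697806 * 0.3633385400 * 1.4142135624 = 11.144965


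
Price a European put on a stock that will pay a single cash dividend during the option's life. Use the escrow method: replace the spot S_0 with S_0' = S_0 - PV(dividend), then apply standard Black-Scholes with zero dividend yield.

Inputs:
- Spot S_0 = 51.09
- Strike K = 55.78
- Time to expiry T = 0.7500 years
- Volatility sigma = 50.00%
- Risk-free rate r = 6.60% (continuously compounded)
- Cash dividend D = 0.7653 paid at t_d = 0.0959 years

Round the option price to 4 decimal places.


Answer: Price = 10.3074

Derivation:
PV(D) = D * exp(-r * t_d) = 0.7653 * 0.99369059 = 0.76047141
S_0' = S_0 - PV(D) = 51.0900 - 0.76047141 = 50.32952859
d1 = (ln(S_0'/K) + (r + sigma^2/2)*T) / (sigma*sqrt(T)) = 0.09336117
d2 = d1 - sigma*sqrt(T) = -0.33965153
exp(-rT) = 0.95170516
N(-d1) = 0.46280832; N(-d2) = 0.63294052
P = K * exp(-rT) * N(-d2) - S_0' * N(-d1) = 55.7800 * 0.95170516 * 0.63294052 - 50.32952859 * 0.46280832 = 10.3074
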